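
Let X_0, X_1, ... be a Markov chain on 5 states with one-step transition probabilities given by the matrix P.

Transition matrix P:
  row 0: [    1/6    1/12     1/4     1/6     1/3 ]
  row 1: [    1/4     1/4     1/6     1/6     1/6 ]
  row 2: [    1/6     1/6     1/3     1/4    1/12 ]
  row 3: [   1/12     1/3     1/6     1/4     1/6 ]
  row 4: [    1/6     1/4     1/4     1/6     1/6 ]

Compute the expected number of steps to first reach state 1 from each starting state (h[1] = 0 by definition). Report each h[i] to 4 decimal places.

First-step conditioning: h[1] = 0; for i ≠ 1, h[i] = 1 + Σ_k P[i][k]·h[k].
  h[0] = 1 + 1/6·h[0] + 1/4·h[2] + 1/6·h[3] + 1/3·h[4]
  h[2] = 1 + 1/6·h[0] + 1/3·h[2] + 1/4·h[3] + 1/12·h[4]
  h[3] = 1 + 1/12·h[0] + 1/6·h[2] + 1/4·h[3] + 1/6·h[4]
  h[4] = 1 + 1/6·h[0] + 1/4·h[2] + 1/6·h[3] + 1/6·h[4]
Solving the 4×4 linear system over states ≠ 1 gives exactly h = [3416/647, 0, 3164/647, 2596/647, 2928/647] (h[1] = 0 is the target).

h = [5.2798, 0.0000, 4.8903, 4.0124, 4.5255]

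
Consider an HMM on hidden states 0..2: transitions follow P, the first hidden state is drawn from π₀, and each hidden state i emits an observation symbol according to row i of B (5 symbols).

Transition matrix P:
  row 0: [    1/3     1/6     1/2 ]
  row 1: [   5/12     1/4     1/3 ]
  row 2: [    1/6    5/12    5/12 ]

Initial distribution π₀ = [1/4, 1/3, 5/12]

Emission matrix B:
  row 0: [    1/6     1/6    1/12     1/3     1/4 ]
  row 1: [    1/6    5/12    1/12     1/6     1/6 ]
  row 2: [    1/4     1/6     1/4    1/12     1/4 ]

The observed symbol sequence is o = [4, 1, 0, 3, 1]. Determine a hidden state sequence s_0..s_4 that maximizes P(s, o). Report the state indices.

path = [2, 1, 0, 0, 2]

t=0: δ = [6.250e-02, 5.556e-02, 1.042e-01]  (obs o_0=4)
t=1: δ = [3.858e-03, 1.808e-02, 7.234e-03]  ψ = [1, 2, 2]  (obs o_1=1)
t=2: δ = [1.256e-03, 7.535e-04, 1.507e-03]  ψ = [1, 1, 1]  (obs o_2=0)
t=3: δ = [1.395e-04, 1.047e-04, 5.233e-05]  ψ = [0, 2, 0]  (obs o_3=3)
t=4: δ = [7.752e-06, 1.090e-05, 1.163e-05]  ψ = [0, 1, 0]  (obs o_4=1)
backtrack: best end state = 2; path = [2, 1, 0, 0, 2]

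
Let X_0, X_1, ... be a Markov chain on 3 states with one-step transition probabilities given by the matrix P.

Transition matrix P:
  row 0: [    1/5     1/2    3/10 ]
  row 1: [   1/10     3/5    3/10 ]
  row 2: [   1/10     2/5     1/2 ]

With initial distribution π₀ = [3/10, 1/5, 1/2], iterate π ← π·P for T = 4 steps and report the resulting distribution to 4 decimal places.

π = [0.1111, 0.5137, 0.3752]

t=0: π = [0.3000, 0.2000, 0.5000]
t=1: π = [0.1300, 0.4700, 0.4000]
t=2: π = [0.1130, 0.5070, 0.3800]
t=3: π = [0.1113, 0.5127, 0.3760]
t=4: π = [0.1111, 0.5137, 0.3752]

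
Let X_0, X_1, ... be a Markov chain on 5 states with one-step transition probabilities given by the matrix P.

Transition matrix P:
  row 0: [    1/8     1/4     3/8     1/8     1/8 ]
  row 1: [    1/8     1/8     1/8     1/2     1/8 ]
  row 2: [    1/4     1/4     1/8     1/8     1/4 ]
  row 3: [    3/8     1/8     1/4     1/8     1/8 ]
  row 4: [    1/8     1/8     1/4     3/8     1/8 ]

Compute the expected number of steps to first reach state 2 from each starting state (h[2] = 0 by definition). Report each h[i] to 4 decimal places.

First-step conditioning: h[2] = 0; for i ≠ 2, h[i] = 1 + Σ_k P[i][k]·h[k].
  h[0] = 1 + 1/8·h[0] + 1/4·h[1] + 1/8·h[3] + 1/8·h[4]
  h[1] = 1 + 1/8·h[0] + 1/8·h[1] + 1/2·h[3] + 1/8·h[4]
  h[3] = 1 + 3/8·h[0] + 1/8·h[1] + 1/8·h[3] + 1/8·h[4]
  h[4] = 1 + 1/8·h[0] + 1/8·h[1] + 3/8·h[3] + 1/8·h[4]
Solving the 4×4 linear system over states ≠ 2 gives exactly h = [480/137, 3008/685, 0, 2624/685, 536/137] (h[2] = 0 is the target).

h = [3.5036, 4.3912, 0.0000, 3.8307, 3.9124]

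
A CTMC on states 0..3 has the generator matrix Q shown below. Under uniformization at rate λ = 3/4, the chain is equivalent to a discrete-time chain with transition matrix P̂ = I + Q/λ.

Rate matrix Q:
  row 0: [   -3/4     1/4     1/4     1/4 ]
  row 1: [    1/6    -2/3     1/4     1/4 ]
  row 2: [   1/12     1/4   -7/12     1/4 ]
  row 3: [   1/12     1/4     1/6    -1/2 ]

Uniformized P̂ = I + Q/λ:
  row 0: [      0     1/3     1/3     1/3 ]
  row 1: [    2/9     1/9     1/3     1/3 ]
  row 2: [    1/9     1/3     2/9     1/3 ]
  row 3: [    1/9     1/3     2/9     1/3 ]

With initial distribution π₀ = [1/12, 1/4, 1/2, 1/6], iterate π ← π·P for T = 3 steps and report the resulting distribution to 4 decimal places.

t=0: π = [0.0833, 0.2500, 0.5000, 0.1667]
t=1: π = [0.1296, 0.2778, 0.2593, 0.3333]
t=2: π = [0.1276, 0.2716, 0.2675, 0.3333]
t=3: π = [0.1271, 0.2730, 0.2666, 0.3333]

π = [0.1271, 0.2730, 0.2666, 0.3333]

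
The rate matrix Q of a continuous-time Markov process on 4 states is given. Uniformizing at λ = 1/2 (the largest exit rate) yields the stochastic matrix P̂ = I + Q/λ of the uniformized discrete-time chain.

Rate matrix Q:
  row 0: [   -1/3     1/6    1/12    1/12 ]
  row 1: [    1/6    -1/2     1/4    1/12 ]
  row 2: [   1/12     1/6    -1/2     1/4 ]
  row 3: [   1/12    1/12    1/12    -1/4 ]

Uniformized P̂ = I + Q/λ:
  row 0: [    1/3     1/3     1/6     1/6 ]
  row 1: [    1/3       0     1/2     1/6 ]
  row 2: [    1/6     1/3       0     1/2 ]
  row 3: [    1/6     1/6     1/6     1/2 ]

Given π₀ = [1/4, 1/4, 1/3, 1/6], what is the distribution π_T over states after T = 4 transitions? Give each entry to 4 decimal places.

π = [0.2416, 0.2055, 0.2028, 0.3501]

t=0: π = [0.2500, 0.2500, 0.3333, 0.1667]
t=1: π = [0.2500, 0.2222, 0.1944, 0.3333]
t=2: π = [0.2454, 0.2037, 0.2083, 0.3426]
t=3: π = [0.2415, 0.2083, 0.1998, 0.3503]
t=4: π = [0.2416, 0.2055, 0.2028, 0.3501]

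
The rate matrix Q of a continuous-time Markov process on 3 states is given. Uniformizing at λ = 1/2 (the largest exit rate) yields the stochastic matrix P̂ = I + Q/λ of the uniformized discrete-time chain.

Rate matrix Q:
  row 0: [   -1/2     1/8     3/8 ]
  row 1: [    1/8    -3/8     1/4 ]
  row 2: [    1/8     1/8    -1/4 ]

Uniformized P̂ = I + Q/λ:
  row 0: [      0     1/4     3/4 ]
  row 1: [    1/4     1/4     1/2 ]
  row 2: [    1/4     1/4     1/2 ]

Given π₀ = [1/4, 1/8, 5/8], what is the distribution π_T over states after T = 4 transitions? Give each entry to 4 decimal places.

t=0: π = [0.2500, 0.1250, 0.6250]
t=1: π = [0.1875, 0.2500, 0.5625]
t=2: π = [0.2031, 0.2500, 0.5469]
t=3: π = [0.1992, 0.2500, 0.5508]
t=4: π = [0.2002, 0.2500, 0.5498]

π = [0.2002, 0.2500, 0.5498]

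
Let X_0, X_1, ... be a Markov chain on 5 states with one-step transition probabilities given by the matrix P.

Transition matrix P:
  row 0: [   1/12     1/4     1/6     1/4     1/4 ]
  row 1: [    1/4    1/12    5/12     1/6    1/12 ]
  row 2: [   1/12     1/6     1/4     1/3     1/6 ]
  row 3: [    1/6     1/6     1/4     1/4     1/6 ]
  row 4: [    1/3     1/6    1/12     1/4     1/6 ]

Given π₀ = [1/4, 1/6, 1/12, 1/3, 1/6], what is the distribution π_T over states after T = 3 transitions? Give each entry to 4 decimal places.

π = [0.1742, 0.1674, 0.2353, 0.2556, 0.1674]

t=0: π = [0.2500, 0.1667, 0.0833, 0.3333, 0.1667]
t=1: π = [0.1806, 0.1736, 0.2292, 0.2431, 0.1736]
t=2: π = [0.1759, 0.1672, 0.2350, 0.2546, 0.1672]
t=3: π = [0.1742, 0.1674, 0.2353, 0.2556, 0.1674]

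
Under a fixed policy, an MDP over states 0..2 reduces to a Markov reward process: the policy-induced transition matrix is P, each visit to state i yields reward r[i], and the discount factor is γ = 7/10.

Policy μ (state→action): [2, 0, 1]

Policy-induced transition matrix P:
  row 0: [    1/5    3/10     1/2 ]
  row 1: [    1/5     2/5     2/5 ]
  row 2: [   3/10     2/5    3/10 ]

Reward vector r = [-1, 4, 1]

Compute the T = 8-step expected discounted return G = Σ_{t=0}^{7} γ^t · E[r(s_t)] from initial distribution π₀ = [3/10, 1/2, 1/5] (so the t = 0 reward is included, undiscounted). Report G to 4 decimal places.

t=0: π = [0.3000, 0.5000, 0.2000], E[r] = 1.9000, γ^t·E[r] = 1.900000, running G = 1.900000
t=1: π = [0.2200, 0.3700, 0.4100], E[r] = 1.6700, γ^t·E[r] = 1.169000, running G = 3.069000
t=2: π = [0.2410, 0.3780, 0.3810], E[r] = 1.6520, γ^t·E[r] = 0.809480, running G = 3.878480
t=3: π = [0.2381, 0.3759, 0.3860], E[r] = 1.6515, γ^t·E[r] = 0.566465, running G = 4.444945
t=4: π = [0.2386, 0.3762, 0.3852], E[r] = 1.6514, γ^t·E[r] = 0.396494, running G = 4.841438
t=5: π = [0.2385, 0.3761, 0.3853], E[r] = 1.6514, γ^t·E[r] = 0.277547, running G = 5.118986
t=6: π = [0.2385, 0.3761, 0.3853], E[r] = 1.6514, γ^t·E[r] = 0.194283, running G = 5.313268
t=7: π = [0.2385, 0.3761, 0.3853], E[r] = 1.6514, γ^t·E[r] = 0.135998, running G = 5.449266

G = 5.4493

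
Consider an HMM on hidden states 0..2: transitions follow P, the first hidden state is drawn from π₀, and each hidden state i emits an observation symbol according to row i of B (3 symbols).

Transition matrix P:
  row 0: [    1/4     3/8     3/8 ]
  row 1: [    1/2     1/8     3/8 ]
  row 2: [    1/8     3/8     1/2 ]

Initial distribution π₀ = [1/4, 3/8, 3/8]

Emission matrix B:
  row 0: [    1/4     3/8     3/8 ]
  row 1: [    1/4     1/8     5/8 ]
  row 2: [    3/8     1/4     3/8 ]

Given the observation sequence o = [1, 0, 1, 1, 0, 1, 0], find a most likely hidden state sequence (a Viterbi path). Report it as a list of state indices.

t=0: δ = [9.375e-02, 4.688e-02, 9.375e-02]  (obs o_0=1)
t=1: δ = [5.859e-03, 8.789e-03, 1.758e-02]  ψ = [0, 0, 2]  (obs o_1=0)
t=2: δ = [1.648e-03, 8.240e-04, 2.197e-03]  ψ = [1, 2, 2]  (obs o_2=1)
t=3: δ = [1.545e-04, 1.030e-04, 2.747e-04]  ψ = [0, 2, 2]  (obs o_3=1)
t=4: δ = [1.287e-05, 2.575e-05, 5.150e-05]  ψ = [1, 2, 2]  (obs o_4=0)
t=5: δ = [4.828e-06, 2.414e-06, 6.437e-06]  ψ = [1, 2, 2]  (obs o_5=1)
t=6: δ = [3.017e-07, 6.035e-07, 1.207e-06]  ψ = [0, 2, 2]  (obs o_6=0)
backtrack: best end state = 2; path = [2, 2, 2, 2, 2, 2, 2]

path = [2, 2, 2, 2, 2, 2, 2]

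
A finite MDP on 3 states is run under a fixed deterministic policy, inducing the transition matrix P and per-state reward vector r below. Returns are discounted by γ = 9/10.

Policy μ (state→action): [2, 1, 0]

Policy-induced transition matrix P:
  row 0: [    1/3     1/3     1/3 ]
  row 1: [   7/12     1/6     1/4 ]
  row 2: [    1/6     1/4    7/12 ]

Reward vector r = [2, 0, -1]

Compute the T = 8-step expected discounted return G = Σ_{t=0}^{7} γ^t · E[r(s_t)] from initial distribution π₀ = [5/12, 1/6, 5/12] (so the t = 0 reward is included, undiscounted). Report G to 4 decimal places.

t=0: π = [0.4167, 0.1667, 0.4167], E[r] = 0.4167, γ^t·E[r] = 0.416667, running G = 0.416667
t=1: π = [0.3056, 0.2708, 0.4236], E[r] = 0.1875, γ^t·E[r] = 0.168750, running G = 0.585417
t=2: π = [0.3304, 0.2529, 0.4167], E[r] = 0.2442, γ^t·E[r] = 0.197813, running G = 0.783229
t=3: π = [0.3271, 0.2565, 0.4164], E[r] = 0.2378, γ^t·E[r] = 0.173355, running G = 0.956585
t=4: π = [0.3280, 0.2559, 0.4161], E[r] = 0.2400, γ^t·E[r] = 0.157478, running G = 1.114063
t=5: π = [0.3280, 0.2560, 0.4160], E[r] = 0.2399, γ^t·E[r] = 0.141655, running G = 1.255718
t=6: π = [0.3280, 0.2560, 0.4160], E[r] = 0.2400, γ^t·E[r] = 0.127542, running G = 1.383260
t=7: π = [0.3280, 0.2560, 0.4160], E[r] = 0.2400, γ^t·E[r] = 0.114789, running G = 1.498048

G = 1.4980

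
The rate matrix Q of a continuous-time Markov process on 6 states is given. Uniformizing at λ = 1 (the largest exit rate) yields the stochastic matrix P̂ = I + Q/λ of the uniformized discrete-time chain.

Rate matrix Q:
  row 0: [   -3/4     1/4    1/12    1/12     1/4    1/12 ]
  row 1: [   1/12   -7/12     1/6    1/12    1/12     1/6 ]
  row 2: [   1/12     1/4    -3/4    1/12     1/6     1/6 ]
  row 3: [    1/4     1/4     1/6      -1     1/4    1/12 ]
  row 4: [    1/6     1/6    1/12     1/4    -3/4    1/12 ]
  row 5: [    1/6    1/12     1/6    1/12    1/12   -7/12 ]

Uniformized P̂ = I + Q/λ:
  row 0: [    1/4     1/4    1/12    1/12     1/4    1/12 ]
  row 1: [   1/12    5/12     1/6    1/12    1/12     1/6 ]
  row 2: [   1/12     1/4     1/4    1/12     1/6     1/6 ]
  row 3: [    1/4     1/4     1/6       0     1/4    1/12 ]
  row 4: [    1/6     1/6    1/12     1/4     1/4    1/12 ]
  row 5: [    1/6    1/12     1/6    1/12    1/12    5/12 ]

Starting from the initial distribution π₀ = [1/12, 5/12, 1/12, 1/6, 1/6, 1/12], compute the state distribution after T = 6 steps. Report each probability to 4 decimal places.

t=0: π = [0.0833, 0.4167, 0.0833, 0.1667, 0.1667, 0.0833]
t=1: π = [0.1458, 0.2917, 0.1528, 0.0972, 0.1597, 0.1528]
t=2: π = [0.1499, 0.2598, 0.1539, 0.1019, 0.1632, 0.1713]
t=3: π = [0.1532, 0.2512, 0.1534, 0.1020, 0.1653, 0.1749]
t=4: π = [0.1542, 0.2489, 0.1529, 0.1024, 0.1662, 0.1754]
t=5: π = [0.1546, 0.2484, 0.1527, 0.1025, 0.1665, 0.1753]
t=6: π = [0.1547, 0.2483, 0.1526, 0.1025, 0.1667, 0.1752]

π = [0.1547, 0.2483, 0.1526, 0.1025, 0.1667, 0.1752]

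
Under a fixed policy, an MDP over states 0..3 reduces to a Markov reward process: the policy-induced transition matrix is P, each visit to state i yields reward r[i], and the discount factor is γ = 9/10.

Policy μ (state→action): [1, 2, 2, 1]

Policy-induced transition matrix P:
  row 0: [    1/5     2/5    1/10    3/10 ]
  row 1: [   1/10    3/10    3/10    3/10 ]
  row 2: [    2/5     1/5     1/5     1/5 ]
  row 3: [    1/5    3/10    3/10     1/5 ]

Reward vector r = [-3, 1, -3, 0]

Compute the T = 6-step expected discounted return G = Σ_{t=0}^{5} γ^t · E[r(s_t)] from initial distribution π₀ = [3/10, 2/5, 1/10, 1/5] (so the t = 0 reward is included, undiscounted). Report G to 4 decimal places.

G = -4.5677

t=0: π = [0.3000, 0.4000, 0.1000, 0.2000], E[r] = -0.8000, γ^t·E[r] = -0.800000, running G = -0.800000
t=1: π = [0.1800, 0.3200, 0.2300, 0.2700], E[r] = -0.9100, γ^t·E[r] = -0.819000, running G = -1.619000
t=2: π = [0.2140, 0.2950, 0.2410, 0.2500], E[r] = -1.0700, γ^t·E[r] = -0.866700, running G = -2.485700
t=3: π = [0.2187, 0.2973, 0.2331, 0.2509], E[r] = -1.0581, γ^t·E[r] = -0.771355, running G = -3.257055
t=4: π = [0.2169, 0.2986, 0.2330, 0.2516], E[r] = -1.0510, γ^t·E[r] = -0.689535, running G = -3.946590
t=5: π = [0.2167, 0.2984, 0.2333, 0.2515], E[r] = -1.0518, γ^t·E[r] = -0.621071, running G = -4.567661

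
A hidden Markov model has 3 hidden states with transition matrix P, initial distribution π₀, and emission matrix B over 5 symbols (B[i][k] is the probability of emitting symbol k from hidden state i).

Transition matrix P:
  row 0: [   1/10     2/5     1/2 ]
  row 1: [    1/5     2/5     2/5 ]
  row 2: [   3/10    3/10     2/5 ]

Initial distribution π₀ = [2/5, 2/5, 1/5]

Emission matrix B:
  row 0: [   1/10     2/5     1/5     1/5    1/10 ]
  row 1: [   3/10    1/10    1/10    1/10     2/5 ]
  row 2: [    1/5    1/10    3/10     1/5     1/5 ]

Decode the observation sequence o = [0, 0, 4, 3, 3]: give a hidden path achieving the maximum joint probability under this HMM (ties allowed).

path = [1, 1, 1, 2, 2]

t=0: δ = [4.000e-02, 1.200e-01, 4.000e-02]  (obs o_0=0)
t=1: δ = [2.400e-03, 1.440e-02, 9.600e-03]  ψ = [1, 1, 1]  (obs o_1=0)
t=2: δ = [2.880e-04, 2.304e-03, 1.152e-03]  ψ = [1, 1, 1]  (obs o_2=4)
t=3: δ = [9.216e-05, 9.216e-05, 1.843e-04]  ψ = [1, 1, 1]  (obs o_3=3)
t=4: δ = [1.106e-05, 5.530e-06, 1.475e-05]  ψ = [2, 2, 2]  (obs o_4=3)
backtrack: best end state = 2; path = [1, 1, 1, 2, 2]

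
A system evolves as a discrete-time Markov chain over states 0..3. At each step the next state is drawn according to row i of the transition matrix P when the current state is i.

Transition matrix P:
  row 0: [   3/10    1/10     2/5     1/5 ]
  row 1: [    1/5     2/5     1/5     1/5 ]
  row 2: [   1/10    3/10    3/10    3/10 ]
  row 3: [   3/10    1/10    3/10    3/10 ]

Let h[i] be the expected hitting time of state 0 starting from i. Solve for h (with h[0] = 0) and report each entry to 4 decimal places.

First-step conditioning: h[0] = 0; for i ≠ 0, h[i] = 1 + Σ_k P[i][k]·h[k].
  h[1] = 1 + 2/5·h[1] + 1/5·h[2] + 1/5·h[3]
  h[2] = 1 + 3/10·h[1] + 3/10·h[2] + 3/10·h[3]
  h[3] = 1 + 1/10·h[1] + 3/10·h[2] + 3/10·h[3]
Solving the 3×3 linear system over states ≠ 0 gives exactly h = [0, 5, 11/2, 9/2] (h[0] = 0 is the target).

h = [0.0000, 5.0000, 5.5000, 4.5000]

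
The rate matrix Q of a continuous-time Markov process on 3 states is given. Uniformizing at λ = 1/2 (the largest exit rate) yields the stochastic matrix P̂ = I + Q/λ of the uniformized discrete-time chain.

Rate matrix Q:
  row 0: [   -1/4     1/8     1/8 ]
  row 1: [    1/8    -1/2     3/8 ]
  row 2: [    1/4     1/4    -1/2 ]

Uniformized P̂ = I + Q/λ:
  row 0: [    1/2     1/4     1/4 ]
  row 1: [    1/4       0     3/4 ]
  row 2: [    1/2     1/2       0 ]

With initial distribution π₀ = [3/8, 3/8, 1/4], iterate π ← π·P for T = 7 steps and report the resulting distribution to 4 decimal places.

π = [0.4339, 0.2586, 0.3075]

t=0: π = [0.3750, 0.3750, 0.2500]
t=1: π = [0.4063, 0.2188, 0.3750]
t=2: π = [0.4453, 0.2891, 0.2656]
t=3: π = [0.4277, 0.2441, 0.3281]
t=4: π = [0.4390, 0.2710, 0.2900]
t=5: π = [0.4323, 0.2548, 0.3130]
t=6: π = [0.4363, 0.2646, 0.2991]
t=7: π = [0.4339, 0.2586, 0.3075]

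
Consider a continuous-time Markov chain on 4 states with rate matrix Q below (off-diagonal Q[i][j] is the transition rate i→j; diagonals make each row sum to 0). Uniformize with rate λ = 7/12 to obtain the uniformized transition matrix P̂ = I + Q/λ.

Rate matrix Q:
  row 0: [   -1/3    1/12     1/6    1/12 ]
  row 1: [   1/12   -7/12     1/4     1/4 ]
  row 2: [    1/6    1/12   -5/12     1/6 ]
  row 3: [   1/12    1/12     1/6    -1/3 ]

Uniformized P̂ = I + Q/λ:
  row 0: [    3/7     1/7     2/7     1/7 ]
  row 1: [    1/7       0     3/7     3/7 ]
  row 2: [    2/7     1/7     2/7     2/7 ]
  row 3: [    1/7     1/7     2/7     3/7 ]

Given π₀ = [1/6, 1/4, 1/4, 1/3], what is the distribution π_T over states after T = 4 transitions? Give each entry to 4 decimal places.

t=0: π = [0.1667, 0.2500, 0.2500, 0.3333]
t=1: π = [0.2262, 0.1071, 0.3214, 0.3452]
t=2: π = [0.2534, 0.1276, 0.3010, 0.3180]
t=3: π = [0.2583, 0.1246, 0.3039, 0.3132]
t=4: π = [0.2601, 0.1251, 0.3035, 0.3114]

π = [0.2601, 0.1251, 0.3035, 0.3114]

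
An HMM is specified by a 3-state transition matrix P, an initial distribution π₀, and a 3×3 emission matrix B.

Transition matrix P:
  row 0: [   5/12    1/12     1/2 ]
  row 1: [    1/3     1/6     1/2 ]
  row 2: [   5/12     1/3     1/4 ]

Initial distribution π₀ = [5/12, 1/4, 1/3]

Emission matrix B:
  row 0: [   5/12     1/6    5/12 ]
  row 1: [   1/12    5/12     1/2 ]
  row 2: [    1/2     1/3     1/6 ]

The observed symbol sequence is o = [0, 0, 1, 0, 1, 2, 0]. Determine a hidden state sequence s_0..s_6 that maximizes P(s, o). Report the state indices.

t=0: δ = [1.736e-01, 2.083e-02, 1.667e-01]  (obs o_0=0)
t=1: δ = [3.014e-02, 4.630e-03, 4.340e-02]  ψ = [0, 2, 0]  (obs o_1=0)
t=2: δ = [3.014e-03, 6.028e-03, 5.023e-03]  ψ = [2, 2, 0]  (obs o_2=1)
t=3: δ = [8.721e-04, 1.395e-04, 1.507e-03]  ψ = [2, 2, 1]  (obs o_3=0)
t=4: δ = [1.047e-04, 2.093e-04, 1.454e-04]  ψ = [2, 2, 0]  (obs o_4=1)
t=5: δ = [2.907e-05, 2.423e-05, 1.744e-05]  ψ = [1, 2, 1]  (obs o_5=2)
t=6: δ = [5.047e-06, 4.845e-07, 7.268e-06]  ψ = [0, 2, 0]  (obs o_6=0)
backtrack: best end state = 2; path = [0, 2, 1, 2, 1, 0, 2]

path = [0, 2, 1, 2, 1, 0, 2]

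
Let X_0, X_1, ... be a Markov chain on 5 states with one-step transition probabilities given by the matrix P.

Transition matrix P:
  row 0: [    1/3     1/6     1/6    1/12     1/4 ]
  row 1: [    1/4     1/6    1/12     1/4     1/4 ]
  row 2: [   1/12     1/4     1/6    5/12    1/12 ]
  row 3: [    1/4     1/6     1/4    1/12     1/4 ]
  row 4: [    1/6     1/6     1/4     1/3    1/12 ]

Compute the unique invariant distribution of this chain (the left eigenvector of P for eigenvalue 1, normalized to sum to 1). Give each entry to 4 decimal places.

Balance equations π_j = Σ_i π_i·P[i][j]:
  π_0 = 1/3·π_0 + 1/4·π_1 + 1/12·π_2 + 1/4·π_3 + 1/6·π_4
  π_1 = 1/6·π_0 + 1/6·π_1 + 1/4·π_2 + 1/6·π_3 + 1/6·π_4
  π_2 = 1/6·π_0 + 1/12·π_1 + 1/6·π_2 + 1/4·π_3 + 1/4·π_4
  π_3 = 1/12·π_0 + 1/4·π_1 + 5/12·π_2 + 1/12·π_3 + 1/3·π_4
  normalize: π_0 + π_1 + π_2 + π_3 + π_4 = 1
Solving the linear system gives exactly π = [533/2402, 875/4804, 223/1201, 1069/4804, 451/2402].

π = [0.2219, 0.1821, 0.1857, 0.2225, 0.1878]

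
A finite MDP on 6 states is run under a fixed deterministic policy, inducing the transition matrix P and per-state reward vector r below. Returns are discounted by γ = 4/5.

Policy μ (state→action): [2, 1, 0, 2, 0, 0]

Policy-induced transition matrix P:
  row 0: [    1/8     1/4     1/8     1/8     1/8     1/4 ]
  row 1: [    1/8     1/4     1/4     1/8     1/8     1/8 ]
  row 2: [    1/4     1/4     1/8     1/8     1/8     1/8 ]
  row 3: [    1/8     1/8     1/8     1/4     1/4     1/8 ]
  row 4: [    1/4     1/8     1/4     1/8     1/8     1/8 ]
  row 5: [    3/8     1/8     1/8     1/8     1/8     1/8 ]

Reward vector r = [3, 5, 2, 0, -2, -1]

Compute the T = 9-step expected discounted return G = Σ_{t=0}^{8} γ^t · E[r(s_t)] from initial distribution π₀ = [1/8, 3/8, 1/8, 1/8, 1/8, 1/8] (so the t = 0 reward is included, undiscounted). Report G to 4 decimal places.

G = 7.1015

t=0: π = [0.1250, 0.3750, 0.1250, 0.1250, 0.1250, 0.1250], E[r] = 2.1250, γ^t·E[r] = 2.125000, running G = 2.125000
t=1: π = [0.1875, 0.2031, 0.1875, 0.1406, 0.1406, 0.1406], E[r] = 1.5313, γ^t·E[r] = 1.225000, running G = 3.350000
t=2: π = [0.2012, 0.1973, 0.1680, 0.1426, 0.1426, 0.1484], E[r] = 1.4922, γ^t·E[r] = 0.955000, running G = 4.305000
t=3: π = [0.2009, 0.1958, 0.1675, 0.1428, 0.1428, 0.1501], E[r] = 1.4810, γ^t·E[r] = 0.758250, running G = 5.063250
t=4: π = [0.2013, 0.1955, 0.1673, 0.1429, 0.1429, 0.1501], E[r] = 1.4804, γ^t·E[r] = 0.606388, running G = 5.669638
t=5: π = [0.2013, 0.1955, 0.1673, 0.1429, 0.1429, 0.1502], E[r] = 1.4802, γ^t·E[r] = 0.485043, running G = 6.154680
t=6: π = [0.2013, 0.1955, 0.1673, 0.1429, 0.1429, 0.1502], E[r] = 1.4802, γ^t·E[r] = 0.388032, running G = 6.542712
t=7: π = [0.2013, 0.1955, 0.1673, 0.1429, 0.1429, 0.1502], E[r] = 1.4802, γ^t·E[r] = 0.310425, running G = 6.853137
t=8: π = [0.2013, 0.1955, 0.1673, 0.1429, 0.1429, 0.1502], E[r] = 1.4802, γ^t·E[r] = 0.248340, running G = 7.101477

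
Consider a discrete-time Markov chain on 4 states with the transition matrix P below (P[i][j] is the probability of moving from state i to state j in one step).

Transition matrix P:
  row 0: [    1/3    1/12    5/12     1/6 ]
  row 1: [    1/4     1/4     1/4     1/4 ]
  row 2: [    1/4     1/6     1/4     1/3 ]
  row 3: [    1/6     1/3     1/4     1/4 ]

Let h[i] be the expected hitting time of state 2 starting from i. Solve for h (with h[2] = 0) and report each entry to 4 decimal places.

First-step conditioning: h[2] = 0; for i ≠ 2, h[i] = 1 + Σ_k P[i][k]·h[k].
  h[0] = 1 + 1/3·h[0] + 1/12·h[1] + 1/6·h[3]
  h[1] = 1 + 1/4·h[0] + 1/4·h[1] + 1/4·h[3]
  h[3] = 1 + 1/6·h[0] + 1/3·h[1] + 1/4·h[3]
Solving the 3×3 linear system over states ≠ 2 gives exactly h = [428/153, 524/153, 0, 532/153] (h[2] = 0 is the target).

h = [2.7974, 3.4248, 0.0000, 3.4771]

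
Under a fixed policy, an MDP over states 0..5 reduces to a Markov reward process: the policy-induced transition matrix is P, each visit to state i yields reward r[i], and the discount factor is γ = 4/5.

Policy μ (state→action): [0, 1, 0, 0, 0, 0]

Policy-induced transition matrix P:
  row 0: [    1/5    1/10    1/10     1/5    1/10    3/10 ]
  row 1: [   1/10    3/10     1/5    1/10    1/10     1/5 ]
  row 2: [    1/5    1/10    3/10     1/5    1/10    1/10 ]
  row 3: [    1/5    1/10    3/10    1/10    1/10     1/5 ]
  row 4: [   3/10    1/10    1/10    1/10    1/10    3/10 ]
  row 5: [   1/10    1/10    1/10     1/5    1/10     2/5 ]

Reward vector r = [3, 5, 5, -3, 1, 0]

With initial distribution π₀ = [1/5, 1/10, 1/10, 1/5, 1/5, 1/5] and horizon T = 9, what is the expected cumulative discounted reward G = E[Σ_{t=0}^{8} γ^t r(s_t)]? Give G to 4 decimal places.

G = 6.7070

t=0: π = [0.2000, 0.1000, 0.1000, 0.2000, 0.2000, 0.2000], E[r] = 1.2000, γ^t·E[r] = 1.200000, running G = 1.200000
t=1: π = [0.1900, 0.1200, 0.1700, 0.1500, 0.1000, 0.2700], E[r] = 1.6700, γ^t·E[r] = 1.336000, running G = 2.536000
t=2: π = [0.1710, 0.1240, 0.1760, 0.1630, 0.1000, 0.2660], E[r] = 1.6240, γ^t·E[r] = 1.039360, running G = 3.575360
t=3: π = [0.1710, 0.1248, 0.1802, 0.1613, 0.1000, 0.2627], E[r] = 1.6541, γ^t·E[r] = 0.846899, running G = 4.422259
t=4: π = [0.1713, 0.1250, 0.1808, 0.1614, 0.1000, 0.2616], E[r] = 1.6583, γ^t·E[r] = 0.679231, running G = 5.101491
t=5: π = [0.1713, 0.1250, 0.1809, 0.1614, 0.1000, 0.2614], E[r] = 1.6595, γ^t·E[r] = 0.543798, running G = 5.645289
t=6: π = [0.1714, 0.1250, 0.1810, 0.1614, 0.1000, 0.2613], E[r] = 1.6598, γ^t·E[r] = 0.435102, running G = 6.080391
t=7: π = [0.1714, 0.1250, 0.1810, 0.1614, 0.1000, 0.2613], E[r] = 1.6598, γ^t·E[r] = 0.348093, running G = 6.428483
t=8: π = [0.1714, 0.1250, 0.1810, 0.1614, 0.1000, 0.2613], E[r] = 1.6598, γ^t·E[r] = 0.278476, running G = 6.706959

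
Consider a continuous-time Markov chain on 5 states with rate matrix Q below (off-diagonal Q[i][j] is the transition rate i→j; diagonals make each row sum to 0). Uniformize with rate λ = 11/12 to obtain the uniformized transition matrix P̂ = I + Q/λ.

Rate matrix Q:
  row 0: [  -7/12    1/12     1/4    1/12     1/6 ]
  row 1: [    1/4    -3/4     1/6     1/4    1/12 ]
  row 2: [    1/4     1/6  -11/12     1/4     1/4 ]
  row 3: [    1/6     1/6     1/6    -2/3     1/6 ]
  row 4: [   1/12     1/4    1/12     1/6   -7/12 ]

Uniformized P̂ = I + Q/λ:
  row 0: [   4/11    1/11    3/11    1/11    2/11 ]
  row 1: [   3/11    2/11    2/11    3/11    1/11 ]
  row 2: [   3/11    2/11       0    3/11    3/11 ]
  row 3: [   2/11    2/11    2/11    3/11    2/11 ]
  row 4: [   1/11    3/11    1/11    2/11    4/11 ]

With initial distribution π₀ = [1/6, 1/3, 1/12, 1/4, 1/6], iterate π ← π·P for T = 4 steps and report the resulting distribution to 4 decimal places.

π = [0.2353, 0.1803, 0.1551, 0.2099, 0.2194]

t=0: π = [0.1667, 0.3333, 0.0833, 0.2500, 0.1667]
t=1: π = [0.2348, 0.1818, 0.1667, 0.2273, 0.1894]
t=2: π = [0.2390, 0.1777, 0.1556, 0.2128, 0.2149]
t=3: π = [0.2360, 0.1796, 0.1557, 0.2097, 0.2189]
t=4: π = [0.2353, 0.1803, 0.1551, 0.2099, 0.2194]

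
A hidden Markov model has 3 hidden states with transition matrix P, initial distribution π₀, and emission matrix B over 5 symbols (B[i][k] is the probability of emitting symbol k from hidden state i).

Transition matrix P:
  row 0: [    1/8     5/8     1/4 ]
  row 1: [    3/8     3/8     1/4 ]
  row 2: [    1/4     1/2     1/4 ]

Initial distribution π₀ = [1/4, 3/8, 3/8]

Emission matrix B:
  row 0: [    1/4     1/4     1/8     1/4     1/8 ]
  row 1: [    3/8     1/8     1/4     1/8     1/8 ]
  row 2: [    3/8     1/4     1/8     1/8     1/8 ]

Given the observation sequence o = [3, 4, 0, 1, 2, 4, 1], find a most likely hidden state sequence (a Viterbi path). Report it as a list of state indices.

path = [0, 1, 1, 0, 1, 1, 0]

t=0: δ = [6.250e-02, 4.688e-02, 4.688e-02]  (obs o_0=3)
t=1: δ = [2.197e-03, 4.883e-03, 1.953e-03]  ψ = [1, 0, 0]  (obs o_1=4)
t=2: δ = [4.578e-04, 6.866e-04, 4.578e-04]  ψ = [1, 1, 1]  (obs o_2=0)
t=3: δ = [6.437e-05, 3.576e-05, 4.292e-05]  ψ = [1, 0, 1]  (obs o_3=1)
t=4: δ = [1.676e-06, 1.006e-05, 2.012e-06]  ψ = [1, 0, 0]  (obs o_4=2)
t=5: δ = [4.715e-07, 4.715e-07, 3.143e-07]  ψ = [1, 1, 1]  (obs o_5=4)
t=6: δ = [4.420e-08, 3.683e-08, 2.947e-08]  ψ = [1, 0, 0]  (obs o_6=1)
backtrack: best end state = 0; path = [0, 1, 1, 0, 1, 1, 0]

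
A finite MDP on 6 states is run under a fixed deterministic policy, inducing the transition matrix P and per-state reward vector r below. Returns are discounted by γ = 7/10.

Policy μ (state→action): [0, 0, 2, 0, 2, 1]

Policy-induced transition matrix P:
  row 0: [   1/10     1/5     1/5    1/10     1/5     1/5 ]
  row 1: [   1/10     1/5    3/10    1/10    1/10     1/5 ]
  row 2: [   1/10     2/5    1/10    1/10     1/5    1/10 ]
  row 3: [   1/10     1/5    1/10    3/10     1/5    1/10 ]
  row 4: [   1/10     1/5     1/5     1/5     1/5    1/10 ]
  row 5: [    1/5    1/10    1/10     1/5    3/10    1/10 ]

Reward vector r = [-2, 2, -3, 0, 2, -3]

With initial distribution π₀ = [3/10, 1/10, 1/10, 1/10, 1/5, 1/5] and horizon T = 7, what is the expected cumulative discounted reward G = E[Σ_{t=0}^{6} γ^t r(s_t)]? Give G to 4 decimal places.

G = -1.5824

t=0: π = [0.3000, 0.1000, 0.1000, 0.1000, 0.2000, 0.2000], E[r] = -0.9000, γ^t·E[r] = -0.900000, running G = -0.900000
t=1: π = [0.1200, 0.2000, 0.1700, 0.1600, 0.2100, 0.1400], E[r] = -0.3500, γ^t·E[r] = -0.245000, running G = -1.145000
t=2: π = [0.1140, 0.2200, 0.1730, 0.1670, 0.1940, 0.1320], E[r] = -0.3150, γ^t·E[r] = -0.154350, running G = -1.299350
t=3: π = [0.1132, 0.2214, 0.1748, 0.1660, 0.1912, 0.1334], E[r] = -0.3258, γ^t·E[r] = -0.111749, running G = -1.411099
t=4: π = [0.1133, 0.2216, 0.1747, 0.1657, 0.1912, 0.1335], E[r] = -0.3256, γ^t·E[r] = -0.078172, running G = -1.489271
t=5: π = [0.1133, 0.2216, 0.1748, 0.1656, 0.1912, 0.1335], E[r] = -0.3260, γ^t·E[r] = -0.054782, running G = -1.544054
t=6: π = [0.1133, 0.2216, 0.1748, 0.1656, 0.1912, 0.1335], E[r] = -0.3259, γ^t·E[r] = -0.038343, running G = -1.582396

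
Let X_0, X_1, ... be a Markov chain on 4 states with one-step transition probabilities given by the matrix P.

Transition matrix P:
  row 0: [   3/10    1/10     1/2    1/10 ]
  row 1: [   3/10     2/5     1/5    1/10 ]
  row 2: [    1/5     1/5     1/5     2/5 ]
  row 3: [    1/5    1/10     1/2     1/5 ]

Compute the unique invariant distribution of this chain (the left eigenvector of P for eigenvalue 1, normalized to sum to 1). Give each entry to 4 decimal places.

π = [0.2435, 0.1915, 0.3404, 0.2246]

Balance equations π_j = Σ_i π_i·P[i][j]:
  π_0 = 3/10·π_0 + 3/10·π_1 + 1/5·π_2 + 1/5·π_3
  π_1 = 1/10·π_0 + 2/5·π_1 + 1/5·π_2 + 1/10·π_3
  π_2 = 1/2·π_0 + 1/5·π_1 + 1/5·π_2 + 1/2·π_3
  normalize: π_0 + π_1 + π_2 + π_3 = 1
Solving the linear system gives exactly π = [103/423, 9/47, 16/47, 95/423].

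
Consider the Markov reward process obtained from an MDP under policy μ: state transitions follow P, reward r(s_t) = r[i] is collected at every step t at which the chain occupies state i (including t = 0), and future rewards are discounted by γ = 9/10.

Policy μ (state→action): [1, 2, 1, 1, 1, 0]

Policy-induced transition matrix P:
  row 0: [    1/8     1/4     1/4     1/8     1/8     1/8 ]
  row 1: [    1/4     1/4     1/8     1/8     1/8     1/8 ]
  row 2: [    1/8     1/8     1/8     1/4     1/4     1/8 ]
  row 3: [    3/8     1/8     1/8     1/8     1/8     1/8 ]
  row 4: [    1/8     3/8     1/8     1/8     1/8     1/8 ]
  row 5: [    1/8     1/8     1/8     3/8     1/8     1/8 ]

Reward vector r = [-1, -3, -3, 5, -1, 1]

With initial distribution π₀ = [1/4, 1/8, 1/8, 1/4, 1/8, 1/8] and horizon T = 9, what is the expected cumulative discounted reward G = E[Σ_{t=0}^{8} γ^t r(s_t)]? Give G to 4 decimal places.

G = -1.9257

t=0: π = [0.2500, 0.1250, 0.1250, 0.2500, 0.1250, 0.1250], E[r] = 0.2500, γ^t·E[r] = 0.250000, running G = 0.250000
t=1: π = [0.2031, 0.2031, 0.1563, 0.1719, 0.1406, 0.1250], E[r] = -0.4375, γ^t·E[r] = -0.393750, running G = -0.143750
t=2: π = [0.1934, 0.2109, 0.1504, 0.1758, 0.1445, 0.1250], E[r] = -0.4180, γ^t·E[r] = -0.338555, running G = -0.482305
t=3: π = [0.1953, 0.2117, 0.1492, 0.1750, 0.1438, 0.1250], E[r] = -0.4214, γ^t·E[r] = -0.307191, running G = -0.789496
t=4: π = [0.1952, 0.2118, 0.1494, 0.1749, 0.1436, 0.1250], E[r] = -0.4231, γ^t·E[r] = -0.277593, running G = -1.067089
t=5: π = [0.1952, 0.2118, 0.1494, 0.1749, 0.1437, 0.1250], E[r] = -0.4228, γ^t·E[r] = -0.249676, running G = -1.316765
t=6: π = [0.1952, 0.2118, 0.1494, 0.1749, 0.1437, 0.1250], E[r] = -0.4228, γ^t·E[r] = -0.224712, running G = -1.541477
t=7: π = [0.1952, 0.2118, 0.1494, 0.1749, 0.1437, 0.1250], E[r] = -0.4228, γ^t·E[r] = -0.202242, running G = -1.743719
t=8: π = [0.1952, 0.2118, 0.1494, 0.1749, 0.1437, 0.1250], E[r] = -0.4228, γ^t·E[r] = -0.182018, running G = -1.925737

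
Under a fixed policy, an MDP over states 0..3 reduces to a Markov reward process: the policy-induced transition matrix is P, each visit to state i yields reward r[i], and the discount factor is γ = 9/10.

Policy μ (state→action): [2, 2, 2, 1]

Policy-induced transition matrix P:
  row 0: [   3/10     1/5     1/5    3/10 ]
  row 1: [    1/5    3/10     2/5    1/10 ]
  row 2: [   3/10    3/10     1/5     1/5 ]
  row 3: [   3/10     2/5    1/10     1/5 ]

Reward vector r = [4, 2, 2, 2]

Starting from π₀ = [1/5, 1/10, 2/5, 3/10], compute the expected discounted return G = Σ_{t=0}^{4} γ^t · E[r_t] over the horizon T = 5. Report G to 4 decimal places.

t=0: π = [0.2000, 0.1000, 0.4000, 0.3000], E[r] = 2.4000, γ^t·E[r] = 2.400000, running G = 2.400000
t=1: π = [0.2900, 0.3100, 0.1900, 0.2100], E[r] = 2.5800, γ^t·E[r] = 2.322000, running G = 4.722000
t=2: π = [0.2690, 0.2920, 0.2410, 0.1980], E[r] = 2.5380, γ^t·E[r] = 2.055780, running G = 6.777780
t=3: π = [0.2708, 0.2929, 0.2386, 0.1977], E[r] = 2.5416, γ^t·E[r] = 1.852826, running G = 8.630606
t=4: π = [0.2707, 0.2927, 0.2388, 0.1978], E[r] = 2.5414, γ^t·E[r] = 1.667426, running G = 10.298032

G = 10.2980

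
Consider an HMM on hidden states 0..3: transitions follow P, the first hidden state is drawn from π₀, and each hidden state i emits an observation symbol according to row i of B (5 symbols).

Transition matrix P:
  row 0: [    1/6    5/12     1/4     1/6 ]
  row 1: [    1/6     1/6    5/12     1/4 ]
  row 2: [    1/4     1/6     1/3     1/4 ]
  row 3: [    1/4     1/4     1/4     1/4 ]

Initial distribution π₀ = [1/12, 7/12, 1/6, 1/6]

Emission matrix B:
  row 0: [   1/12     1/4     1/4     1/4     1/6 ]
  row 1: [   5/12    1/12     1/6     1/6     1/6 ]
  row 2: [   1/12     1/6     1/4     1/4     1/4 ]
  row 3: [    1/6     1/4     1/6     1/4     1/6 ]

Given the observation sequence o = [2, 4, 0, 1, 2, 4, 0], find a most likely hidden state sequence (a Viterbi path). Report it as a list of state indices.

path = [1, 2, 1, 2, 2, 0, 1]

t=0: δ = [2.083e-02, 9.722e-02, 4.167e-02, 2.778e-02]  (obs o_0=2)
t=1: δ = [2.701e-03, 2.701e-03, 1.013e-02, 4.051e-03]  ψ = [1, 1, 1, 1]  (obs o_1=4)
t=2: δ = [2.110e-04, 7.033e-04, 2.813e-04, 4.220e-04]  ψ = [2, 2, 2, 2]  (obs o_2=0)
t=3: δ = [2.930e-05, 9.768e-06, 4.884e-05, 4.396e-05]  ψ = [1, 1, 1, 1]  (obs o_3=1)
t=4: δ = [3.052e-06, 2.035e-06, 4.070e-06, 2.035e-06]  ψ = [2, 0, 2, 2]  (obs o_4=2)
t=5: δ = [1.696e-07, 2.120e-07, 3.392e-07, 1.696e-07]  ψ = [2, 0, 2, 2]  (obs o_5=4)
t=6: δ = [7.066e-09, 2.944e-08, 9.421e-09, 1.413e-08]  ψ = [2, 0, 2, 2]  (obs o_6=0)
backtrack: best end state = 1; path = [1, 2, 1, 2, 2, 0, 1]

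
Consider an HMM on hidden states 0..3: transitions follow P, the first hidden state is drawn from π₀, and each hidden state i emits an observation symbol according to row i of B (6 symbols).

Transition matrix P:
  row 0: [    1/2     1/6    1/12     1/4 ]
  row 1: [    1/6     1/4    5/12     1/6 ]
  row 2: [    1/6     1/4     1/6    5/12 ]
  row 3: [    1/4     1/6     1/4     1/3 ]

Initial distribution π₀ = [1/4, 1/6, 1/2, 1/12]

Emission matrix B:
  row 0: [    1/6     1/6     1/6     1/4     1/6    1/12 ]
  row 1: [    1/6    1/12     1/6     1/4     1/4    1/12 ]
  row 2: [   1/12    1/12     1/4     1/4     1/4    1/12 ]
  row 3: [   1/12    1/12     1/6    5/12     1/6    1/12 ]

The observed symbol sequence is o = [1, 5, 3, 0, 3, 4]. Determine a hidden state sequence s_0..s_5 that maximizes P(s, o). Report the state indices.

t=0: δ = [4.167e-02, 1.389e-02, 4.167e-02, 6.944e-03]  (obs o_0=1)
t=1: δ = [1.736e-03, 8.681e-04, 5.787e-04, 1.447e-03]  ψ = [0, 2, 2, 2]  (obs o_1=5)
t=2: δ = [2.170e-04, 7.234e-05, 9.042e-05, 2.009e-04]  ψ = [0, 0, 1, 3]  (obs o_2=3)
t=3: δ = [1.808e-05, 6.028e-06, 4.186e-06, 5.582e-06]  ψ = [0, 0, 3, 3]  (obs o_3=0)
t=4: δ = [2.261e-06, 7.535e-07, 6.279e-07, 1.884e-06]  ψ = [0, 0, 1, 0]  (obs o_4=3)
t=5: δ = [1.884e-07, 9.419e-08, 1.177e-07, 1.047e-07]  ψ = [0, 0, 3, 3]  (obs o_5=4)
backtrack: best end state = 0; path = [0, 0, 0, 0, 0, 0]

path = [0, 0, 0, 0, 0, 0]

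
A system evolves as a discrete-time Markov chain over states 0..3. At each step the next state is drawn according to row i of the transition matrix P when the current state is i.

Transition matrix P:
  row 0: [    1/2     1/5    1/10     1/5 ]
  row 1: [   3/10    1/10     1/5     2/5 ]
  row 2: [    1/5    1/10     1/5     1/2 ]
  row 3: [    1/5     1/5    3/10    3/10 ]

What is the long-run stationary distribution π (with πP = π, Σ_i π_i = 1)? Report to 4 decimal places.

Balance equations π_j = Σ_i π_i·P[i][j]:
  π_0 = 1/2·π_0 + 3/10·π_1 + 1/5·π_2 + 1/5·π_3
  π_1 = 1/5·π_0 + 1/10·π_1 + 1/10·π_2 + 1/5·π_3
  π_2 = 1/10·π_0 + 1/5·π_1 + 1/5·π_2 + 3/10·π_3
  normalize: π_0 + π_1 + π_2 + π_3 = 1
Solving the linear system gives exactly π = [259/838, 137/838, 169/838, 273/838].

π = [0.3091, 0.1635, 0.2017, 0.3258]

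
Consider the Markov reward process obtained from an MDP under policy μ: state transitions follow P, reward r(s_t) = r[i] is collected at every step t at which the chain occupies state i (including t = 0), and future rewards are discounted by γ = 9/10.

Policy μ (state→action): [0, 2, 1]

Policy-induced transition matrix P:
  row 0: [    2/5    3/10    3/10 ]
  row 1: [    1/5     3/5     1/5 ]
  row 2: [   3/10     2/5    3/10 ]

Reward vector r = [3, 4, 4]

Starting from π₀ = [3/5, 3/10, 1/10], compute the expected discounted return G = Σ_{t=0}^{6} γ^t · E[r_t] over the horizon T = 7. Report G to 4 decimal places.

G = 19.0248

t=0: π = [0.6000, 0.3000, 0.1000], E[r] = 3.4000, γ^t·E[r] = 3.400000, running G = 3.400000
t=1: π = [0.3300, 0.4000, 0.2700], E[r] = 3.6700, γ^t·E[r] = 3.303000, running G = 6.703000
t=2: π = [0.2930, 0.4470, 0.2600], E[r] = 3.7070, γ^t·E[r] = 3.002670, running G = 9.705670
t=3: π = [0.2846, 0.4601, 0.2553], E[r] = 3.7154, γ^t·E[r] = 2.708527, running G = 12.414197
t=4: π = [0.2825, 0.4636, 0.2540], E[r] = 3.7176, γ^t·E[r] = 2.439085, running G = 14.853281
t=5: π = [0.2819, 0.4645, 0.2536], E[r] = 3.7181, γ^t·E[r] = 2.195507, running G = 17.048789
t=6: π = [0.2817, 0.4647, 0.2536], E[r] = 3.7183, γ^t·E[r] = 1.976035, running G = 19.024823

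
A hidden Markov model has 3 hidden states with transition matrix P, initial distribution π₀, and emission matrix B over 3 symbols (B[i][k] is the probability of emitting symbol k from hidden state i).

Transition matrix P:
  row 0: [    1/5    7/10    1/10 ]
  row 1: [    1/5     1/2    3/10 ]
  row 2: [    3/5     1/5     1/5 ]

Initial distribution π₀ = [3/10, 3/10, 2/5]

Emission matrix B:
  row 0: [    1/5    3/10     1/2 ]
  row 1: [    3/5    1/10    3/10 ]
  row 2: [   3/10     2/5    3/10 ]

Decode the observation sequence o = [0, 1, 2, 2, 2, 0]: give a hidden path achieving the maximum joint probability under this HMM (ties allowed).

t=0: δ = [6.000e-02, 1.800e-01, 1.200e-01]  (obs o_0=0)
t=1: δ = [2.160e-02, 9.000e-03, 2.160e-02]  ψ = [2, 1, 1]  (obs o_1=1)
t=2: δ = [6.480e-03, 4.536e-03, 1.296e-03]  ψ = [2, 0, 2]  (obs o_2=2)
t=3: δ = [6.480e-04, 1.361e-03, 4.082e-04]  ψ = [0, 0, 1]  (obs o_3=2)
t=4: δ = [1.361e-04, 2.041e-04, 1.225e-04]  ψ = [1, 1, 1]  (obs o_4=2)
t=5: δ = [1.470e-05, 6.124e-05, 1.837e-05]  ψ = [2, 1, 1]  (obs o_5=0)
backtrack: best end state = 1; path = [1, 2, 0, 1, 1, 1]

path = [1, 2, 0, 1, 1, 1]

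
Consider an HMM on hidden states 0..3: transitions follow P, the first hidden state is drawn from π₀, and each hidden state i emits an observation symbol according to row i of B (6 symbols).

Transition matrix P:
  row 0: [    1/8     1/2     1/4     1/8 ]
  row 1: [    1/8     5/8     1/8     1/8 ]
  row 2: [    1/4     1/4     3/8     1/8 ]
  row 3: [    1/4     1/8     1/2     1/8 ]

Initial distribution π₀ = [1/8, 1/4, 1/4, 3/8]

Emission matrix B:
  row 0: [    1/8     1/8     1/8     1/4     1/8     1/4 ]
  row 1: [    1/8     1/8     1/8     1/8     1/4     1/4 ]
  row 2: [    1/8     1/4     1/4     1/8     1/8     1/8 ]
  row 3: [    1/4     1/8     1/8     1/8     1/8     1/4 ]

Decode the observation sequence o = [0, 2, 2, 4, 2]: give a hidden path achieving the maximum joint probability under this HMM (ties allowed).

t=0: δ = [1.562e-02, 3.125e-02, 3.125e-02, 9.375e-02]  (obs o_0=0)
t=1: δ = [2.930e-03, 2.441e-03, 1.172e-02, 1.465e-03]  ψ = [3, 1, 3, 3]  (obs o_1=2)
t=2: δ = [3.662e-04, 3.662e-04, 1.099e-03, 1.831e-04]  ψ = [2, 2, 2, 2]  (obs o_2=2)
t=3: δ = [3.433e-05, 6.866e-05, 5.150e-05, 1.717e-05]  ψ = [2, 2, 2, 2]  (obs o_3=4)
t=4: δ = [1.609e-06, 5.364e-06, 4.828e-06, 1.073e-06]  ψ = [2, 1, 2, 1]  (obs o_4=2)
backtrack: best end state = 1; path = [3, 2, 2, 1, 1]

path = [3, 2, 2, 1, 1]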